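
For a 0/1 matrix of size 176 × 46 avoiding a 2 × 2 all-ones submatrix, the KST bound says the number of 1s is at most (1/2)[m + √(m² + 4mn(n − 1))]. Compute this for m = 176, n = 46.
z(176, 46; 2, 2) ≤ (1/2)[176 + √(176² + 4·176·46·45)] = (1/2)[176 + √1488256] = 697.9705

Kővári–Sós–Turán: let r_1, ..., r_176 be the row sums and z = Σ r_i the total number of 1s. Each pair of columns can share at most one row with both entries 1 (else a 2×2 all-ones block appears), so Σ_i C(r_i, 2) ≤ C(46, 2) = 1035. By convexity Σ_i C(r_i, 2) ≥ 176·C(z/176, 2) = z(z − 176)/(2·176), giving z² − 176z − 176·46·45 ≤ 0 and hence z ≤ (1/2)[176 + √(30976 + 4·364320)] = (1/2)[176 + √1488256] ≈ (1/2)(176 + 1219.941) = 697.9705.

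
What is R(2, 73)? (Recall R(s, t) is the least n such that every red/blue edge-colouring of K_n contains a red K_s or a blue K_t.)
R(2, 73) = 73

R(2, k) = k for all k ≥ 2: in a 2-colouring of K_k, either some edge is red (a red K_2) or all edges are blue (a blue K_k). And K_{72} coloured all-blue has no blue K_73, so R(2, 73) > 72. Hence R(2, 73) = 73.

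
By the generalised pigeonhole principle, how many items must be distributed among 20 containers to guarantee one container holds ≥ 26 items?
n = (26 − 1)·20 + 1 = 501

By the generalised pigeonhole principle, to guarantee some box contains ≥ r objects we need more than (r − 1) · k objects total. Threshold: n = (r − 1) · k + 1. With r = 26 and k = 20: n = 25 · 20 + 1 = 500 + 1 = 501. For n = 500 = 25 · 20, we can put exactly 25 objects in every box, avoiding 26 in any single one — so 501 is tight.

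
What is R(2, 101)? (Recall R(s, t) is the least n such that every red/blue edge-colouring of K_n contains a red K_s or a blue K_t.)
R(2, 101) = 101

R(2, k) = k for all k ≥ 2: in a 2-colouring of K_k, either some edge is red (a red K_2) or all edges are blue (a blue K_k). And K_{100} coloured all-blue has no blue K_101, so R(2, 101) > 100. Hence R(2, 101) = 101.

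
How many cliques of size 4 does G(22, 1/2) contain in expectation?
E[# K_4] = C(22, 4) · (1/2)^C(4, 2) = 7315 / 2^6 = 114.296875

For each 4-subset S of vertices (there are C(22, 4) = 7315 such S), let X_S = 1 if S induces a K_4 (all C(4, 2) = 6 edges present). Then P(X_S = 1) = (1/2)^6 = 1/64. By linearity of expectation, E[# K_4] = C(22, 4) · (1/2)^6 = 7315 / 64 = 114.296875.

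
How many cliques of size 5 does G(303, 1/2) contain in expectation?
E[# K_5] = C(303, 5) · (1/2)^C(5, 2) = 20588621235 / 2^10 ≈ 20106075.424805

For each 5-subset S of vertices (there are C(303, 5) = 20588621235 such S), let X_S = 1 if S induces a K_5 (all C(5, 2) = 10 edges present). Then P(X_S = 1) = (1/2)^10 = 1/1024. By linearity of expectation, E[# K_5] = C(303, 5) · (1/2)^10 = 20588621235 / 1024 ≈ 20106075.424805.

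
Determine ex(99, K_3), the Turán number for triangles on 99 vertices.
ex(99, K_3) = ⌊99^2/4⌋ = 2450

Mantel (1907): a triangle-free graph on n vertices has at most ⌊n^2/4⌋ edges, with equality for the complete bipartite graph K_{⌊n/2⌋, ⌈n/2⌉}. For n = 99: ⌊99^2/4⌋ = ⌊9801/4⌋ = 2450. The extremal graph is K_{49, 50}, which has 49·50 = 2450 edges.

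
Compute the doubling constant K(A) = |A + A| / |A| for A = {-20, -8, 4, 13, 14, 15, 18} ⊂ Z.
K = |A + A| / |A| = 26/7

Enumerate A + A = {a + b : a, b ∈ A}. With |A| = 7, there are |A|^2 = 49 ordered sum pairs; collecting distinct values, A + A = {-40, -28, -16, -7, -6, -5, -4, -2, 5, 6, 7, 8, 10, 17, 18, 19, 22, 26, 27, 28, 29, 30, 31, 32, 33, 36}, so |A + A| = 26. Thus K = 26/7. For comparison, the minimum possible |A + A| over all 7-element sets is 2·7 − 1 = 13 (so min K = 13/7), attained only by arithmetic progressions.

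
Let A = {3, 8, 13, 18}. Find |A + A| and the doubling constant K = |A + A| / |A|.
K = |A + A| / |A| = 7/4

Enumerate A + A = {a + b : a, b ∈ A}. With |A| = 4, there are |A|^2 = 16 ordered sum pairs; collecting distinct values, A + A = {6, 11, 16, 21, 26, 31, 36}, so |A + A| = 7. Thus K = 7/4. Here |A + A| = 2|A| − 1 = 7, the minimum possible — so K = 7/4 is minimal, which holds iff A is an arithmetic progression.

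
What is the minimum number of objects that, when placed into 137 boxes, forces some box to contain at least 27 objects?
n = (27 − 1)·137 + 1 = 3563

By the generalised pigeonhole principle, to guarantee some box contains ≥ r objects we need more than (r − 1) · k objects total. Threshold: n = (r − 1) · k + 1. With r = 27 and k = 137: n = 26 · 137 + 1 = 3562 + 1 = 3563. For n = 3562 = 26 · 137, we can put exactly 26 objects in every box, avoiding 27 in any single one — so 3563 is tight.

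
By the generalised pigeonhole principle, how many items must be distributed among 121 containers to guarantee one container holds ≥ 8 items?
n = (8 − 1)·121 + 1 = 848

By the generalised pigeonhole principle, to guarantee some box contains ≥ r objects we need more than (r − 1) · k objects total. Threshold: n = (r − 1) · k + 1. With r = 8 and k = 121: n = 7 · 121 + 1 = 847 + 1 = 848. For n = 847 = 7 · 121, we can put exactly 7 objects in every box, avoiding 8 in any single one — so 848 is tight.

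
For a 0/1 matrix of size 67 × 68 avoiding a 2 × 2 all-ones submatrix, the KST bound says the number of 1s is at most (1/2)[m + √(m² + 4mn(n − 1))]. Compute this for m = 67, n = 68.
z(67, 68; 2, 2) ≤ (1/2)[67 + √(67² + 4·67·68·67)] = (1/2)[67 + √1225497] = 587.0108

Kővári–Sós–Turán: let r_1, ..., r_67 be the row sums and z = Σ r_i the total number of 1s. Each pair of columns can share at most one row with both entries 1 (else a 2×2 all-ones block appears), so Σ_i C(r_i, 2) ≤ C(68, 2) = 2278. By convexity Σ_i C(r_i, 2) ≥ 67·C(z/67, 2) = z(z − 67)/(2·67), giving z² − 67z − 67·68·67 ≤ 0 and hence z ≤ (1/2)[67 + √(4489 + 4·305252)] = (1/2)[67 + √1225497] ≈ (1/2)(67 + 1107.0217) = 587.0108.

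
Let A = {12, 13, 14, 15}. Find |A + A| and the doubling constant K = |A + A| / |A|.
K = |A + A| / |A| = 7/4

Enumerate A + A = {a + b : a, b ∈ A}. With |A| = 4, there are |A|^2 = 16 ordered sum pairs; collecting distinct values, A + A = {24, 25, 26, 27, 28, 29, 30}, so |A + A| = 7. Thus K = 7/4. Here |A + A| = 2|A| − 1 = 7, the minimum possible — so K = 7/4 is minimal, which holds iff A is an arithmetic progression.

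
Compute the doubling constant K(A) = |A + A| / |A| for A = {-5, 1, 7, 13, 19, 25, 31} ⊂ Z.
K = |A + A| / |A| = 13/7

Enumerate A + A = {a + b : a, b ∈ A}. With |A| = 7, there are |A|^2 = 49 ordered sum pairs; collecting distinct values, A + A = {-10, -4, 2, 8, 14, 20, 26, 32, 38, 44, 50, 56, 62}, so |A + A| = 13. Thus K = 13/7. Here |A + A| = 2|A| − 1 = 13, the minimum possible — so K = 13/7 is minimal, which holds iff A is an arithmetic progression.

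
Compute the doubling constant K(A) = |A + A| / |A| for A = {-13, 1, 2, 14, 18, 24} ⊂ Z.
K = |A + A| / |A| = 21/6 = 7/2

Enumerate A + A = {a + b : a, b ∈ A}. With |A| = 6, there are |A|^2 = 36 ordered sum pairs; collecting distinct values, A + A = {-26, -12, -11, 1, 2, 3, 4, 5, 11, 15, 16, 19, 20, 25, 26, 28, 32, 36, 38, 42, 48}, so |A + A| = 21. Thus K = 21/6 = 7/2. For comparison, the minimum possible |A + A| over all 6-element sets is 2·6 − 1 = 11 (so min K = 11/6), attained only by arithmetic progressions.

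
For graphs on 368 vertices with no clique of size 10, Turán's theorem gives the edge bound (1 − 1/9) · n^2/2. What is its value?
Turán density bound = (8/9) · 368^2/2 = 541696/9 ≈ 60188.4444

Turán's theorem: ex(n, K_{r+1}) is achieved by the complete r-partite Turán graph T(n, r) with parts as balanced as possible, and is at most (1 − 1/r) · n^2/2. For r = 9, n = 368: the density bound is (8/9) · 135424/2 = 541696/9 ≈ 60188.4444. The integer-valued extremum is e(T(368, 9)) = 60188, which is strictly less than the density bound 541696/9 since 9 ∤ 368 (the parts of T(368, 9) cannot all be equal).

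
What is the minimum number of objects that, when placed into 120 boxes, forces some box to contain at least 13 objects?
n = (13 − 1)·120 + 1 = 1441

By the generalised pigeonhole principle, to guarantee some box contains ≥ r objects we need more than (r − 1) · k objects total. Threshold: n = (r − 1) · k + 1. With r = 13 and k = 120: n = 12 · 120 + 1 = 1440 + 1 = 1441. For n = 1440 = 12 · 120, we can put exactly 12 objects in every box, avoiding 13 in any single one — so 1441 is tight.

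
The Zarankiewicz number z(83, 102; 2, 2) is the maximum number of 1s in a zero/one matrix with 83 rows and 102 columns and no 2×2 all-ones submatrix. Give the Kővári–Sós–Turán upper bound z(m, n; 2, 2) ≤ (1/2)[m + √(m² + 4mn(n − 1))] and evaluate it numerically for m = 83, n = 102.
z(83, 102; 2, 2) ≤ (1/2)[83 + √(83² + 4·83·102·101)] = (1/2)[83 + √3427153] = 967.1286

Kővári–Sós–Turán: let r_1, ..., r_83 be the row sums and z = Σ r_i the total number of 1s. Each pair of columns can share at most one row with both entries 1 (else a 2×2 all-ones block appears), so Σ_i C(r_i, 2) ≤ C(102, 2) = 5151. By convexity Σ_i C(r_i, 2) ≥ 83·C(z/83, 2) = z(z − 83)/(2·83), giving z² − 83z − 83·102·101 ≤ 0 and hence z ≤ (1/2)[83 + √(6889 + 4·855066)] = (1/2)[83 + √3427153] ≈ (1/2)(83 + 1851.2571) = 967.1286.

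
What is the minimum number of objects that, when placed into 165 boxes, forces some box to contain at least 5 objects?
n = (5 − 1)·165 + 1 = 661

By the generalised pigeonhole principle, to guarantee some box contains ≥ r objects we need more than (r − 1) · k objects total. Threshold: n = (r − 1) · k + 1. With r = 5 and k = 165: n = 4 · 165 + 1 = 660 + 1 = 661. For n = 660 = 4 · 165, we can put exactly 4 objects in every box, avoiding 5 in any single one — so 661 is tight.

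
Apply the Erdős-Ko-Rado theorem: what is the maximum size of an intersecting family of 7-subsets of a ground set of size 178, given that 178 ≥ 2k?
max |F| = C(177, 6) = 39202637320

Erdős-Ko-Rado (1961): when n ≥ 2k, max |F| = C(n−1, k−1). The bound is attained by the star {A : i ∈ A} for any fixed i ∈ [n]. Here C(178−1, 7−1) = C(177, 6) = 39202637320.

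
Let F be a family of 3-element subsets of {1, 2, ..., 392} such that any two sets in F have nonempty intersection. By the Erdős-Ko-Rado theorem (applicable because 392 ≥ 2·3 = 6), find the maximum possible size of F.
max |F| = C(391, 2) = 76245

Erdős-Ko-Rado (1961): when n ≥ 2k, max |F| = C(n−1, k−1). The bound is attained by the star {A : i ∈ A} for any fixed i ∈ [n]. Here C(392−1, 3−1) = C(391, 2) = 76245.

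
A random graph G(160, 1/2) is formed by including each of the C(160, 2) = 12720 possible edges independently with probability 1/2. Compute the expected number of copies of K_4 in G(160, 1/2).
E[# K_4] = C(160, 4) · (1/2)^C(4, 2) = 26294360 / 2^6 = 3286795/8 = 410849.375

For each 4-subset S of vertices (there are C(160, 4) = 26294360 such S), let X_S = 1 if S induces a K_4 (all C(4, 2) = 6 edges present). Then P(X_S = 1) = (1/2)^6 = 1/64. By linearity of expectation, E[# K_4] = C(160, 4) · (1/2)^6 = 26294360 / 64 = 3286795/8 = 410849.375.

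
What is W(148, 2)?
W(148, 2) = 148 + 1 = 149

A 2-term AP is any pair of integers, so a monochromatic 2-AP exists iff some colour is used at least twice. With 148 colours, the colouring i ↦ i on {1, ..., 148} uses each colour once, avoiding any monochromatic pair, so W(148, 2) > 148. For {1, ..., 149}, pigeonhole forces two integers of the same colour, which form a monochromatic 2-AP. Hence W(148, 2) = 149.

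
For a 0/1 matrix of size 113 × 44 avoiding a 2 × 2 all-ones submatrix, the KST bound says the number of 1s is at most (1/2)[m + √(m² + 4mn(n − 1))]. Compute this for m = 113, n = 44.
z(113, 44; 2, 2) ≤ (1/2)[113 + √(113² + 4·113·44·43)] = (1/2)[113 + √867953] = 522.32

Kővári–Sós–Turán: let r_1, ..., r_113 be the row sums and z = Σ r_i the total number of 1s. Each pair of columns can share at most one row with both entries 1 (else a 2×2 all-ones block appears), so Σ_i C(r_i, 2) ≤ C(44, 2) = 946. By convexity Σ_i C(r_i, 2) ≥ 113·C(z/113, 2) = z(z − 113)/(2·113), giving z² − 113z − 113·44·43 ≤ 0 and hence z ≤ (1/2)[113 + √(12769 + 4·213796)] = (1/2)[113 + √867953] ≈ (1/2)(113 + 931.64) = 522.32.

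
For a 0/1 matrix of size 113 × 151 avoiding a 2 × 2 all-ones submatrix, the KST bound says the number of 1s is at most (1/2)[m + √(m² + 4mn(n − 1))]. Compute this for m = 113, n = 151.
z(113, 151; 2, 2) ≤ (1/2)[113 + √(113² + 4·113·151·150)] = (1/2)[113 + √10250569] = 1657.3255

Kővári–Sós–Turán: let r_1, ..., r_113 be the row sums and z = Σ r_i the total number of 1s. Each pair of columns can share at most one row with both entries 1 (else a 2×2 all-ones block appears), so Σ_i C(r_i, 2) ≤ C(151, 2) = 11325. By convexity Σ_i C(r_i, 2) ≥ 113·C(z/113, 2) = z(z − 113)/(2·113), giving z² − 113z − 113·151·150 ≤ 0 and hence z ≤ (1/2)[113 + √(12769 + 4·2559450)] = (1/2)[113 + √10250569] ≈ (1/2)(113 + 3201.651) = 1657.3255.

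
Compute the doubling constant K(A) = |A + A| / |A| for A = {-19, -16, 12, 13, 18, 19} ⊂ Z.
K = |A + A| / |A| = 20/6 = 10/3

Enumerate A + A = {a + b : a, b ∈ A}. With |A| = 6, there are |A|^2 = 36 ordered sum pairs; collecting distinct values, A + A = {-38, -35, -32, -7, -6, -4, -3, -1, 0, 2, 3, 24, 25, 26, 30, 31, 32, 36, 37, 38}, so |A + A| = 20. Thus K = 20/6 = 10/3. For comparison, the minimum possible |A + A| over all 6-element sets is 2·6 − 1 = 11 (so min K = 11/6), attained only by arithmetic progressions.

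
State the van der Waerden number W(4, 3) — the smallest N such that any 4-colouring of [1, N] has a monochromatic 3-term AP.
W(4, 3) = 76

W(4, 3) = 76. The lower bound W(4, 3) > 75 comes from an explicit good 4-colouring of [1, 75]; the upper bound W(4, 3) ≤ 76 was verified by exhaustive search over 4-colourings of [1, 76].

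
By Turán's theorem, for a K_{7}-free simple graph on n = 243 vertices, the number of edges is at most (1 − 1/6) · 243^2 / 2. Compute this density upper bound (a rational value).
Turán density bound = (5/6) · 243^2/2 = 98415/4 ≈ 24603.75

Turán's theorem: ex(n, K_{r+1}) is achieved by the complete r-partite Turán graph T(n, r) with parts as balanced as possible, and is at most (1 − 1/r) · n^2/2. For r = 6, n = 243: the density bound is (5/6) · 59049/2 = 98415/4 ≈ 24603.75. The integer-valued extremum is e(T(243, 6)) = 24603, which is strictly less than the density bound 98415/4 since 6 ∤ 243 (the parts of T(243, 6) cannot all be equal).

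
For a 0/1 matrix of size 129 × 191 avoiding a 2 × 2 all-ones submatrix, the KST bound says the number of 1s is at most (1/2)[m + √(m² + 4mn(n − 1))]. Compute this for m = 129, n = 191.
z(129, 191; 2, 2) ≤ (1/2)[129 + √(129² + 4·129·191·190)] = (1/2)[129 + √18742281] = 2229.1178

Kővári–Sós–Turán: let r_1, ..., r_129 be the row sums and z = Σ r_i the total number of 1s. Each pair of columns can share at most one row with both entries 1 (else a 2×2 all-ones block appears), so Σ_i C(r_i, 2) ≤ C(191, 2) = 18145. By convexity Σ_i C(r_i, 2) ≥ 129·C(z/129, 2) = z(z − 129)/(2·129), giving z² − 129z − 129·191·190 ≤ 0 and hence z ≤ (1/2)[129 + √(16641 + 4·4681410)] = (1/2)[129 + √18742281] ≈ (1/2)(129 + 4329.2356) = 2229.1178.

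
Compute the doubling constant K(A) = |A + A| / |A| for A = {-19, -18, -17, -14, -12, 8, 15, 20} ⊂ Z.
K = |A + A| / |A| = 31/8

Enumerate A + A = {a + b : a, b ∈ A}. With |A| = 8, there are |A|^2 = 64 ordered sum pairs; collecting distinct values, A + A = {-38, -37, -36, -35, -34, -33, -32, -31, -30, -29, -28, -26, -24, -11, -10, -9, -6, -4, -3, -2, 1, 2, 3, 6, 8, 16, 23, 28, 30, 35, 40}, so |A + A| = 31. Thus K = 31/8. For comparison, the minimum possible |A + A| over all 8-element sets is 2·8 − 1 = 15 (so min K = 15/8), attained only by arithmetic progressions.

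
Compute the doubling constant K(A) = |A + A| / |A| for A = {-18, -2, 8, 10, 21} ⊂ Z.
K = |A + A| / |A| = 15/5 = 3

Enumerate A + A = {a + b : a, b ∈ A}. With |A| = 5, there are |A|^2 = 25 ordered sum pairs; collecting distinct values, A + A = {-36, -20, -10, -8, -4, 3, 6, 8, 16, 18, 19, 20, 29, 31, 42}, so |A + A| = 15. Thus K = 15/5 = 3. For comparison, the minimum possible |A + A| over all 5-element sets is 2·5 − 1 = 9 (so min K = 9/5), attained only by arithmetic progressions.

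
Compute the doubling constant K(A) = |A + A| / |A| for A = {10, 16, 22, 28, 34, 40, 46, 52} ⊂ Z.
K = |A + A| / |A| = 15/8

Enumerate A + A = {a + b : a, b ∈ A}. With |A| = 8, there are |A|^2 = 64 ordered sum pairs; collecting distinct values, A + A = {20, 26, 32, 38, 44, 50, 56, 62, 68, 74, 80, 86, 92, 98, 104}, so |A + A| = 15. Thus K = 15/8. Here |A + A| = 2|A| − 1 = 15, the minimum possible — so K = 15/8 is minimal, which holds iff A is an arithmetic progression.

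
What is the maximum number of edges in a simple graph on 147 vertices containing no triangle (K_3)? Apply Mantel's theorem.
ex(147, K_3) = ⌊147^2/4⌋ = 5402

Mantel (1907): a triangle-free graph on n vertices has at most ⌊n^2/4⌋ edges, with equality for the complete bipartite graph K_{⌊n/2⌋, ⌈n/2⌉}. For n = 147: ⌊147^2/4⌋ = ⌊21609/4⌋ = 5402. The extremal graph is K_{73, 74}, which has 73·74 = 5402 edges.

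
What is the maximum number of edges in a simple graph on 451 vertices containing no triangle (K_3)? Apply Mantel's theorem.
ex(451, K_3) = ⌊451^2/4⌋ = 50850

Mantel (1907): a triangle-free graph on n vertices has at most ⌊n^2/4⌋ edges, with equality for the complete bipartite graph K_{⌊n/2⌋, ⌈n/2⌉}. For n = 451: ⌊451^2/4⌋ = ⌊203401/4⌋ = 50850. The extremal graph is K_{225, 226}, which has 225·226 = 50850 edges.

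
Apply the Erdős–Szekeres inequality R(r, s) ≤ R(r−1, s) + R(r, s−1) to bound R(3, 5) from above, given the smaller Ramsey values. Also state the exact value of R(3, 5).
R(3, 5) ≤ R(2, 5) + R(3, 4) = 5 + 9 = 14; exact value R(3, 5) = 14.

The Erdős–Szekeres recurrence R(r, s) ≤ R(r−1, s) + R(r, s−1) applied to (r, s) = (3, 5) gives
  R(3, 5) ≤ R(2, 5) + R(3, 4) = 5 + 9 = 14.
(Recall R(2, k) = k and R is symmetric.) Here the recurrence bound is tight: a matching lower-bound construction on K_{13} shows R(3, 5) > 13, so R(3, 5) = 14 exactly.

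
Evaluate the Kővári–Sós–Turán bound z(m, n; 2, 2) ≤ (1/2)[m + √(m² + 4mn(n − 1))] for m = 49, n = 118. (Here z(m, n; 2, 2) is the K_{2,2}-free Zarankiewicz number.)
z(49, 118; 2, 2) ≤ (1/2)[49 + √(49² + 4·49·118·117)] = (1/2)[49 + √2708377] = 847.3574

Kővári–Sós–Turán: let r_1, ..., r_49 be the row sums and z = Σ r_i the total number of 1s. Each pair of columns can share at most one row with both entries 1 (else a 2×2 all-ones block appears), so Σ_i C(r_i, 2) ≤ C(118, 2) = 6903. By convexity Σ_i C(r_i, 2) ≥ 49·C(z/49, 2) = z(z − 49)/(2·49), giving z² − 49z − 49·118·117 ≤ 0 and hence z ≤ (1/2)[49 + √(2401 + 4·676494)] = (1/2)[49 + √2708377] ≈ (1/2)(49 + 1645.7147) = 847.3574.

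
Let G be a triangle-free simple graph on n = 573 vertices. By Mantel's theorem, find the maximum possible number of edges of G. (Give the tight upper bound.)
ex(573, K_3) = ⌊573^2/4⌋ = 82082

Mantel (1907): a triangle-free graph on n vertices has at most ⌊n^2/4⌋ edges, with equality for the complete bipartite graph K_{⌊n/2⌋, ⌈n/2⌉}. For n = 573: ⌊573^2/4⌋ = ⌊328329/4⌋ = 82082. The extremal graph is K_{286, 287}, which has 286·287 = 82082 edges.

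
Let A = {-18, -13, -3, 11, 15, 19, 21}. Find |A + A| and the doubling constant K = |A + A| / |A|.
K = |A + A| / |A| = 26/7

Enumerate A + A = {a + b : a, b ∈ A}. With |A| = 7, there are |A|^2 = 49 ordered sum pairs; collecting distinct values, A + A = {-36, -31, -26, -21, -16, -7, -6, -3, -2, 1, 2, 3, 6, 8, 12, 16, 18, 22, 26, 30, 32, 34, 36, 38, 40, 42}, so |A + A| = 26. Thus K = 26/7. For comparison, the minimum possible |A + A| over all 7-element sets is 2·7 − 1 = 13 (so min K = 13/7), attained only by arithmetic progressions.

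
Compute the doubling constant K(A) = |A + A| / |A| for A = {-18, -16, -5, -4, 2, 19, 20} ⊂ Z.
K = |A + A| / |A| = 26/7

Enumerate A + A = {a + b : a, b ∈ A}. With |A| = 7, there are |A|^2 = 49 ordered sum pairs; collecting distinct values, A + A = {-36, -34, -32, -23, -22, -21, -20, -16, -14, -10, -9, -8, -3, -2, 1, 2, 3, 4, 14, 15, 16, 21, 22, 38, 39, 40}, so |A + A| = 26. Thus K = 26/7. For comparison, the minimum possible |A + A| over all 7-element sets is 2·7 − 1 = 13 (so min K = 13/7), attained only by arithmetic progressions.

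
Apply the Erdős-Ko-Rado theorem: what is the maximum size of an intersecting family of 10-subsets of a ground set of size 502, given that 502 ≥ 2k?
max |F| = C(501, 9) = 5097904765028539750

Erdős-Ko-Rado (1961): when n ≥ 2k, max |F| = C(n−1, k−1). The bound is attained by the star {A : i ∈ A} for any fixed i ∈ [n]. Here C(502−1, 10−1) = C(501, 9) = 5097904765028539750.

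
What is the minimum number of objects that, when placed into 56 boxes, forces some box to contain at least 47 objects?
n = (47 − 1)·56 + 1 = 2577

By the generalised pigeonhole principle, to guarantee some box contains ≥ r objects we need more than (r − 1) · k objects total. Threshold: n = (r − 1) · k + 1. With r = 47 and k = 56: n = 46 · 56 + 1 = 2576 + 1 = 2577. For n = 2576 = 46 · 56, we can put exactly 46 objects in every box, avoiding 47 in any single one — so 2577 is tight.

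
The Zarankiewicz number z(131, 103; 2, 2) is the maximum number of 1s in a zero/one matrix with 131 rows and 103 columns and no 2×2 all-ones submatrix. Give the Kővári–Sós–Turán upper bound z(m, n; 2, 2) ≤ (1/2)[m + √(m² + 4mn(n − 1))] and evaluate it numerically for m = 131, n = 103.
z(131, 103; 2, 2) ≤ (1/2)[131 + √(131² + 4·131·103·102)] = (1/2)[131 + √5522305] = 1240.4793

Kővári–Sós–Turán: let r_1, ..., r_131 be the row sums and z = Σ r_i the total number of 1s. Each pair of columns can share at most one row with both entries 1 (else a 2×2 all-ones block appears), so Σ_i C(r_i, 2) ≤ C(103, 2) = 5253. By convexity Σ_i C(r_i, 2) ≥ 131·C(z/131, 2) = z(z − 131)/(2·131), giving z² − 131z − 131·103·102 ≤ 0 and hence z ≤ (1/2)[131 + √(17161 + 4·1376286)] = (1/2)[131 + √5522305] ≈ (1/2)(131 + 2349.9585) = 1240.4793.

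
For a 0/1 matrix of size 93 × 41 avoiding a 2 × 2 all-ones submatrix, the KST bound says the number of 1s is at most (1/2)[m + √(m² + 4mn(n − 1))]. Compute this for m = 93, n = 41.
z(93, 41; 2, 2) ≤ (1/2)[93 + √(93² + 4·93·41·40)] = (1/2)[93 + √618729] = 439.7966

Kővári–Sós–Turán: let r_1, ..., r_93 be the row sums and z = Σ r_i the total number of 1s. Each pair of columns can share at most one row with both entries 1 (else a 2×2 all-ones block appears), so Σ_i C(r_i, 2) ≤ C(41, 2) = 820. By convexity Σ_i C(r_i, 2) ≥ 93·C(z/93, 2) = z(z − 93)/(2·93), giving z² − 93z − 93·41·40 ≤ 0 and hence z ≤ (1/2)[93 + √(8649 + 4·152520)] = (1/2)[93 + √618729] ≈ (1/2)(93 + 786.5933) = 439.7966.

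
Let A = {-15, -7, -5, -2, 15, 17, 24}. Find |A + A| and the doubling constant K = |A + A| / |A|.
K = |A + A| / |A| = 27/7

Enumerate A + A = {a + b : a, b ∈ A}. With |A| = 7, there are |A|^2 = 49 ordered sum pairs; collecting distinct values, A + A = {-30, -22, -20, -17, -14, -12, -10, -9, -7, -4, 0, 2, 8, 9, 10, 12, 13, 15, 17, 19, 22, 30, 32, 34, 39, 41, 48}, so |A + A| = 27. Thus K = 27/7. For comparison, the minimum possible |A + A| over all 7-element sets is 2·7 − 1 = 13 (so min K = 13/7), attained only by arithmetic progressions.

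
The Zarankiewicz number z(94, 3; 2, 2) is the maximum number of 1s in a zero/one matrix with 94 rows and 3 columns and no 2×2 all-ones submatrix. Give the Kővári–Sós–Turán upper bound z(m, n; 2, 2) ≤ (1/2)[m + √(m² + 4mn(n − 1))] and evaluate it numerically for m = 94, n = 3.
z(94, 3; 2, 2) ≤ (1/2)[94 + √(94² + 4·94·3·2)] = (1/2)[94 + √11092] = 99.6593

Kővári–Sós–Turán: let r_1, ..., r_94 be the row sums and z = Σ r_i the total number of 1s. Each pair of columns can share at most one row with both entries 1 (else a 2×2 all-ones block appears), so Σ_i C(r_i, 2) ≤ C(3, 2) = 3. By convexity Σ_i C(r_i, 2) ≥ 94·C(z/94, 2) = z(z − 94)/(2·94), giving z² − 94z − 94·3·2 ≤ 0 and hence z ≤ (1/2)[94 + √(8836 + 4·564)] = (1/2)[94 + √11092] ≈ (1/2)(94 + 105.3186) = 99.6593.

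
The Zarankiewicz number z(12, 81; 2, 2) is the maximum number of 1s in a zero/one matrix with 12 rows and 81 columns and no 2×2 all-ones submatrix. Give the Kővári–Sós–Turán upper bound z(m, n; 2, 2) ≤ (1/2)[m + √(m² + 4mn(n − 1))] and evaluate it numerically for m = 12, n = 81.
z(12, 81; 2, 2) ≤ (1/2)[12 + √(12² + 4·12·81·80)] = (1/2)[12 + √311184] = 284.9193

Kővári–Sós–Turán: let r_1, ..., r_12 be the row sums and z = Σ r_i the total number of 1s. Each pair of columns can share at most one row with both entries 1 (else a 2×2 all-ones block appears), so Σ_i C(r_i, 2) ≤ C(81, 2) = 3240. By convexity Σ_i C(r_i, 2) ≥ 12·C(z/12, 2) = z(z − 12)/(2·12), giving z² − 12z − 12·81·80 ≤ 0 and hence z ≤ (1/2)[12 + √(144 + 4·77760)] = (1/2)[12 + √311184] ≈ (1/2)(12 + 557.8387) = 284.9193.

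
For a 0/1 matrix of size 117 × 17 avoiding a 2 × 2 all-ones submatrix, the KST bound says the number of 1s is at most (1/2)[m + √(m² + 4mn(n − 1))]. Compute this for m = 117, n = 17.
z(117, 17; 2, 2) ≤ (1/2)[117 + √(117² + 4·117·17·16)] = (1/2)[117 + √140985] = 246.2398

Kővári–Sós–Turán: let r_1, ..., r_117 be the row sums and z = Σ r_i the total number of 1s. Each pair of columns can share at most one row with both entries 1 (else a 2×2 all-ones block appears), so Σ_i C(r_i, 2) ≤ C(17, 2) = 136. By convexity Σ_i C(r_i, 2) ≥ 117·C(z/117, 2) = z(z − 117)/(2·117), giving z² − 117z − 117·17·16 ≤ 0 and hence z ≤ (1/2)[117 + √(13689 + 4·31824)] = (1/2)[117 + √140985] ≈ (1/2)(117 + 375.4797) = 246.2398.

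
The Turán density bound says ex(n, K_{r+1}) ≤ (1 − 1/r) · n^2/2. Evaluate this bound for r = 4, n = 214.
Turán density bound = (3/4) · 214^2/2 = 34347/2 ≈ 17173.5

Turán's theorem: ex(n, K_{r+1}) is achieved by the complete r-partite Turán graph T(n, r) with parts as balanced as possible, and is at most (1 − 1/r) · n^2/2. For r = 4, n = 214: the density bound is (3/4) · 45796/2 = 34347/2 ≈ 17173.5. The integer-valued extremum is e(T(214, 4)) = 17173, which is strictly less than the density bound 34347/2 since 4 ∤ 214 (the parts of T(214, 4) cannot all be equal).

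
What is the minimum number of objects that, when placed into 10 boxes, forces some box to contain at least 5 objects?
n = (5 − 1)·10 + 1 = 41

By the generalised pigeonhole principle, to guarantee some box contains ≥ r objects we need more than (r − 1) · k objects total. Threshold: n = (r − 1) · k + 1. With r = 5 and k = 10: n = 4 · 10 + 1 = 40 + 1 = 41. For n = 40 = 4 · 10, we can put exactly 4 objects in every box, avoiding 5 in any single one — so 41 is tight.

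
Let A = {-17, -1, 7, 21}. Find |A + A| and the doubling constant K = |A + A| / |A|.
K = |A + A| / |A| = 10/4 = 5/2

Enumerate A + A = {a + b : a, b ∈ A}. With |A| = 4, there are |A|^2 = 16 ordered sum pairs; collecting distinct values, A + A = {-34, -18, -10, -2, 4, 6, 14, 20, 28, 42}, so |A + A| = 10. Thus K = 10/4 = 5/2. For comparison, the minimum possible |A + A| over all 4-element sets is 2·4 − 1 = 7 (so min K = 7/4), attained only by arithmetic progressions.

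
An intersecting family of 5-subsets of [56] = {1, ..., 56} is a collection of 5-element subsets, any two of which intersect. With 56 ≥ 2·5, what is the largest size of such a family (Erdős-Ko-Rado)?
max |F| = C(55, 4) = 341055

Erdős-Ko-Rado (1961): when n ≥ 2k, max |F| = C(n−1, k−1). The bound is attained by the star {A : i ∈ A} for any fixed i ∈ [n]. Here C(56−1, 5−1) = C(55, 4) = 341055.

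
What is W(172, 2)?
W(172, 2) = 172 + 1 = 173

A 2-term AP is any pair of integers, so a monochromatic 2-AP exists iff some colour is used at least twice. With 172 colours, the colouring i ↦ i on {1, ..., 172} uses each colour once, avoiding any monochromatic pair, so W(172, 2) > 172. For {1, ..., 173}, pigeonhole forces two integers of the same colour, which form a monochromatic 2-AP. Hence W(172, 2) = 173.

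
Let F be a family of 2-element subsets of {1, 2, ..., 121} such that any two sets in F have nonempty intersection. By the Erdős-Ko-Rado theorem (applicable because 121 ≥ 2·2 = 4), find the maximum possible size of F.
max |F| = C(120, 1) = 120

The Erdős-Ko-Rado theorem states: for n ≥ 2k, an intersecting family of k-subsets of an n-element set has size at most C(n − 1, k − 1), with equality for 'star' families {A ⊆ [n] : |A| = k, i ∈ A} (fix an element i). For n = 121, k = 2: C(120, 1) = 120.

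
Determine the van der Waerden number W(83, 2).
W(83, 2) = 83 + 1 = 84

A 2-term AP is any pair of integers, so a monochromatic 2-AP exists iff some colour is used at least twice. With 83 colours, the colouring i ↦ i on {1, ..., 83} uses each colour once, avoiding any monochromatic pair, so W(83, 2) > 83. For {1, ..., 84}, pigeonhole forces two integers of the same colour, which form a monochromatic 2-AP. Hence W(83, 2) = 84.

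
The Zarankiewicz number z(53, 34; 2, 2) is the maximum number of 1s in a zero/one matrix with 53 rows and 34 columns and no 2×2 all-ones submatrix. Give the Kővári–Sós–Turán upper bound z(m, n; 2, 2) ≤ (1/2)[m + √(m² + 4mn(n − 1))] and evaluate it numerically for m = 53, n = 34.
z(53, 34; 2, 2) ≤ (1/2)[53 + √(53² + 4·53·34·33)] = (1/2)[53 + √240673] = 271.7922

Kővári–Sós–Turán: let r_1, ..., r_53 be the row sums and z = Σ r_i the total number of 1s. Each pair of columns can share at most one row with both entries 1 (else a 2×2 all-ones block appears), so Σ_i C(r_i, 2) ≤ C(34, 2) = 561. By convexity Σ_i C(r_i, 2) ≥ 53·C(z/53, 2) = z(z − 53)/(2·53), giving z² − 53z − 53·34·33 ≤ 0 and hence z ≤ (1/2)[53 + √(2809 + 4·59466)] = (1/2)[53 + √240673] ≈ (1/2)(53 + 490.5843) = 271.7922.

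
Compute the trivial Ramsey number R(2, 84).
R(2, 84) = 84

R(2, k) = k for all k ≥ 2: in a 2-colouring of K_k, either some edge is red (a red K_2) or all edges are blue (a blue K_k). And K_{83} coloured all-blue has no blue K_84, so R(2, 84) > 83. Hence R(2, 84) = 84.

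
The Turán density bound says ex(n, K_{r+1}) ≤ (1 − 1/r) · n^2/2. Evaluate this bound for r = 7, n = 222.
Turán density bound = (6/7) · 222^2/2 = 147852/7 ≈ 21121.7143

Turán's theorem: ex(n, K_{r+1}) is achieved by the complete r-partite Turán graph T(n, r) with parts as balanced as possible, and is at most (1 − 1/r) · n^2/2. For r = 7, n = 222: the density bound is (6/7) · 49284/2 = 147852/7 ≈ 21121.7143. The integer-valued extremum is e(T(222, 7)) = 21121, which is strictly less than the density bound 147852/7 since 7 ∤ 222 (the parts of T(222, 7) cannot all be equal).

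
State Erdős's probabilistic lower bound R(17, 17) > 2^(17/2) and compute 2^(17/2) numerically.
2^(17/2) = 362.0387; so R(17, 17) > 362.0387

Colour each edge of K_n uniformly at random with red/blue. The expected number of monochromatic K_17 is C(n, 17) · 2 · 2^(−C(17,2)). If C(n, 17) · 2^(1 − C(17,2)) < 1, then with positive probability no monochromatic K_17 exists, so R(17, 17) > n. The standard estimate C(n, 17) ≤ n^17/17! shows this inequality holds whenever n ≤ 2^(17/2) (since 17! · 2^(C(17,2) − 1) > 2^(17^2/2) ≥ n^17). Hence R(17, 17) > 2^(17/2) = 362.0387.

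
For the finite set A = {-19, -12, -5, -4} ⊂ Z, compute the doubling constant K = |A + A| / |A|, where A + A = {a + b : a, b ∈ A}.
K = |A + A| / |A| = 9/4

Enumerate A + A = {a + b : a, b ∈ A}. With |A| = 4, there are |A|^2 = 16 ordered sum pairs; collecting distinct values, A + A = {-38, -31, -24, -23, -17, -16, -10, -9, -8}, so |A + A| = 9. Thus K = 9/4. For comparison, the minimum possible |A + A| over all 4-element sets is 2·4 − 1 = 7 (so min K = 7/4), attained only by arithmetic progressions.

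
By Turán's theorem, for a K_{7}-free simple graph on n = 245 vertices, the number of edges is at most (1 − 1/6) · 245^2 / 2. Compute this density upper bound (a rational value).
Turán density bound = (5/6) · 245^2/2 = 300125/12 ≈ 25010.4167

Turán's theorem: ex(n, K_{r+1}) is achieved by the complete r-partite Turán graph T(n, r) with parts as balanced as possible, and is at most (1 − 1/r) · n^2/2. For r = 6, n = 245: the density bound is (5/6) · 60025/2 = 300125/12 ≈ 25010.4167. The integer-valued extremum is e(T(245, 6)) = 25010, which is strictly less than the density bound 300125/12 since 6 ∤ 245 (the parts of T(245, 6) cannot all be equal).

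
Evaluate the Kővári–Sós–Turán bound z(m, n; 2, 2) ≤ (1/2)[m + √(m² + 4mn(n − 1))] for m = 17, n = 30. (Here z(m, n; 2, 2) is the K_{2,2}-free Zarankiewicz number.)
z(17, 30; 2, 2) ≤ (1/2)[17 + √(17² + 4·17·30·29)] = (1/2)[17 + √59449] = 130.4108

Kővári–Sós–Turán: let r_1, ..., r_17 be the row sums and z = Σ r_i the total number of 1s. Each pair of columns can share at most one row with both entries 1 (else a 2×2 all-ones block appears), so Σ_i C(r_i, 2) ≤ C(30, 2) = 435. By convexity Σ_i C(r_i, 2) ≥ 17·C(z/17, 2) = z(z − 17)/(2·17), giving z² − 17z − 17·30·29 ≤ 0 and hence z ≤ (1/2)[17 + √(289 + 4·14790)] = (1/2)[17 + √59449] ≈ (1/2)(17 + 243.8217) = 130.4108.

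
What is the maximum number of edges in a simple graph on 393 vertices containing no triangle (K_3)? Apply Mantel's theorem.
ex(393, K_3) = ⌊393^2/4⌋ = 38612

Mantel (1907): a triangle-free graph on n vertices has at most ⌊n^2/4⌋ edges, with equality for the complete bipartite graph K_{⌊n/2⌋, ⌈n/2⌉}. For n = 393: ⌊393^2/4⌋ = ⌊154449/4⌋ = 38612. The extremal graph is K_{196, 197}, which has 196·197 = 38612 edges.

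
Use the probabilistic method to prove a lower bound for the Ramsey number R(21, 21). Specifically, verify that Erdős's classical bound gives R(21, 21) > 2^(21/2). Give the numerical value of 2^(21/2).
2^(21/2) = 1448.1547; so R(21, 21) > 1448.1547

Colour each edge of K_n uniformly at random with red/blue. The expected number of monochromatic K_21 is C(n, 21) · 2 · 2^(−C(21,2)). If C(n, 21) · 2^(1 − C(21,2)) < 1, then with positive probability no monochromatic K_21 exists, so R(21, 21) > n. The standard estimate C(n, 21) ≤ n^21/21! shows this inequality holds whenever n ≤ 2^(21/2) (since 21! · 2^(C(21,2) − 1) > 2^(21^2/2) ≥ n^21). Hence R(21, 21) > 2^(21/2) = 1448.1547.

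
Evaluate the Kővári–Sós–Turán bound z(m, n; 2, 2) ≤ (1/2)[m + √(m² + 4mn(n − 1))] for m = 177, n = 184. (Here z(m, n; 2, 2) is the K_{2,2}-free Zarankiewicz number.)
z(177, 184; 2, 2) ≤ (1/2)[177 + √(177² + 4·177·184·183)] = (1/2)[177 + √23871105] = 2531.4032

Kővári–Sós–Turán: let r_1, ..., r_177 be the row sums and z = Σ r_i the total number of 1s. Each pair of columns can share at most one row with both entries 1 (else a 2×2 all-ones block appears), so Σ_i C(r_i, 2) ≤ C(184, 2) = 16836. By convexity Σ_i C(r_i, 2) ≥ 177·C(z/177, 2) = z(z − 177)/(2·177), giving z² − 177z − 177·184·183 ≤ 0 and hence z ≤ (1/2)[177 + √(31329 + 4·5959944)] = (1/2)[177 + √23871105] ≈ (1/2)(177 + 4885.8065) = 2531.4032.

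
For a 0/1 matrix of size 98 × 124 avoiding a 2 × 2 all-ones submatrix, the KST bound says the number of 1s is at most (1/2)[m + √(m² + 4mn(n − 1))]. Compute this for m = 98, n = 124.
z(98, 124; 2, 2) ≤ (1/2)[98 + √(98² + 4·98·124·123)] = (1/2)[98 + √5988388] = 1272.5592

Kővári–Sós–Turán: let r_1, ..., r_98 be the row sums and z = Σ r_i the total number of 1s. Each pair of columns can share at most one row with both entries 1 (else a 2×2 all-ones block appears), so Σ_i C(r_i, 2) ≤ C(124, 2) = 7626. By convexity Σ_i C(r_i, 2) ≥ 98·C(z/98, 2) = z(z − 98)/(2·98), giving z² − 98z − 98·124·123 ≤ 0 and hence z ≤ (1/2)[98 + √(9604 + 4·1494696)] = (1/2)[98 + √5988388] ≈ (1/2)(98 + 2447.1183) = 1272.5592.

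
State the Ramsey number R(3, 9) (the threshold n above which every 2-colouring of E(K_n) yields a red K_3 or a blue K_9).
R(3, 9) = 36

Lower bound: an explicit 2-colouring of K_{35} (typically a Paley-type or other structured construction) avoids a red K_3 and a blue K_9, showing R(3, 9) > 35.
Upper bound: the simple Erdős–Szekeres recurrence only gives R(3, 9) ≤ 37; the tight bound R(3, 9) ≤ 36 requires a sharper case analysis (or computer search) of 2-colourings of K_{36}.
Hence R(3, 9) = 36.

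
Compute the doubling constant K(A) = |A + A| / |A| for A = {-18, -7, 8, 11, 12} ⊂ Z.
K = |A + A| / |A| = 15/5 = 3

Enumerate A + A = {a + b : a, b ∈ A}. With |A| = 5, there are |A|^2 = 25 ordered sum pairs; collecting distinct values, A + A = {-36, -25, -14, -10, -7, -6, 1, 4, 5, 16, 19, 20, 22, 23, 24}, so |A + A| = 15. Thus K = 15/5 = 3. For comparison, the minimum possible |A + A| over all 5-element sets is 2·5 − 1 = 9 (so min K = 9/5), attained only by arithmetic progressions.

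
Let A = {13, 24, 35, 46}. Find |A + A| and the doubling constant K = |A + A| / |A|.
K = |A + A| / |A| = 7/4

Enumerate A + A = {a + b : a, b ∈ A}. With |A| = 4, there are |A|^2 = 16 ordered sum pairs; collecting distinct values, A + A = {26, 37, 48, 59, 70, 81, 92}, so |A + A| = 7. Thus K = 7/4. Here |A + A| = 2|A| − 1 = 7, the minimum possible — so K = 7/4 is minimal, which holds iff A is an arithmetic progression.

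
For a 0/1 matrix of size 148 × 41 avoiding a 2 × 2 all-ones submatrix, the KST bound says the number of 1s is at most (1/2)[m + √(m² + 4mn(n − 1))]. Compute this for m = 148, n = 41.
z(148, 41; 2, 2) ≤ (1/2)[148 + √(148² + 4·148·41·40)] = (1/2)[148 + √992784] = 572.1927

Kővári–Sós–Turán: let r_1, ..., r_148 be the row sums and z = Σ r_i the total number of 1s. Each pair of columns can share at most one row with both entries 1 (else a 2×2 all-ones block appears), so Σ_i C(r_i, 2) ≤ C(41, 2) = 820. By convexity Σ_i C(r_i, 2) ≥ 148·C(z/148, 2) = z(z − 148)/(2·148), giving z² − 148z − 148·41·40 ≤ 0 and hence z ≤ (1/2)[148 + √(21904 + 4·242720)] = (1/2)[148 + √992784] ≈ (1/2)(148 + 996.3855) = 572.1927.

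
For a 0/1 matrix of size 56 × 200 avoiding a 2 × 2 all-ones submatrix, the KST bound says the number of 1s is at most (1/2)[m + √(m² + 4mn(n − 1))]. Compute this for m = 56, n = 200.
z(56, 200; 2, 2) ≤ (1/2)[56 + √(56² + 4·56·200·199)] = (1/2)[56 + √8918336] = 1521.1792

Kővári–Sós–Turán: let r_1, ..., r_56 be the row sums and z = Σ r_i the total number of 1s. Each pair of columns can share at most one row with both entries 1 (else a 2×2 all-ones block appears), so Σ_i C(r_i, 2) ≤ C(200, 2) = 19900. By convexity Σ_i C(r_i, 2) ≥ 56·C(z/56, 2) = z(z − 56)/(2·56), giving z² − 56z − 56·200·199 ≤ 0 and hence z ≤ (1/2)[56 + √(3136 + 4·2228800)] = (1/2)[56 + √8918336] ≈ (1/2)(56 + 2986.3583) = 1521.1792.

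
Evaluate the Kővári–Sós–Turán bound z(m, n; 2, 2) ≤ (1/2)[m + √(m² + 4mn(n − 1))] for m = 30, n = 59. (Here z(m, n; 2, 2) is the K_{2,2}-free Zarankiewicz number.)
z(30, 59; 2, 2) ≤ (1/2)[30 + √(30² + 4·30·59·58)] = (1/2)[30 + √411540] = 335.7569

Kővári–Sós–Turán: let r_1, ..., r_30 be the row sums and z = Σ r_i the total number of 1s. Each pair of columns can share at most one row with both entries 1 (else a 2×2 all-ones block appears), so Σ_i C(r_i, 2) ≤ C(59, 2) = 1711. By convexity Σ_i C(r_i, 2) ≥ 30·C(z/30, 2) = z(z − 30)/(2·30), giving z² − 30z − 30·59·58 ≤ 0 and hence z ≤ (1/2)[30 + √(900 + 4·102660)] = (1/2)[30 + √411540] ≈ (1/2)(30 + 641.5138) = 335.7569.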